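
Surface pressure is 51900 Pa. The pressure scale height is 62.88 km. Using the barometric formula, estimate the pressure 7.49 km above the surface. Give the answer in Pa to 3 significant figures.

Barometric formula: P = P₀ exp(−z/H).
z/H = 7490.0/62880 = 0.11912; exp(−0.11912) = 0.88770.
P = 51900 × 0.88770 = 46072 Pa.

P ≈ 46100 Pa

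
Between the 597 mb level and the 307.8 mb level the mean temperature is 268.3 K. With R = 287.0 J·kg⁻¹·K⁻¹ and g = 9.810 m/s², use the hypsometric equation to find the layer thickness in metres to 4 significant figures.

Hypsometric equation: Δz = (R T̄/g) ln(P₁/P₂).
R T̄/g = 287.0 × 268.3 / 9.810 = 7849.3 m.
ln(597/307.8) = ln(1.9396) = 0.66248.
Δz = 7849.3 × 0.66248 = 5200.0 m.

Δz ≈ 5200 m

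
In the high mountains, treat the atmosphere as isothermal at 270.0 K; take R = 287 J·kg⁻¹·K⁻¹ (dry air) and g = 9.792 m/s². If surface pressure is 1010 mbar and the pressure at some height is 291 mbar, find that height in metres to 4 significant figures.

z ≈ 9848 m

Scale height: H = RT/g = 287 × 270.0 / 9.792 = 7913.6 m.
Invert the barometric formula: z = H ln(P₀/P).
P₀/P = 1010/291 = 3.4708; ln(3.4708) = 1.2444.
z = 7913.6 × 1.2444 = 9847.7 m.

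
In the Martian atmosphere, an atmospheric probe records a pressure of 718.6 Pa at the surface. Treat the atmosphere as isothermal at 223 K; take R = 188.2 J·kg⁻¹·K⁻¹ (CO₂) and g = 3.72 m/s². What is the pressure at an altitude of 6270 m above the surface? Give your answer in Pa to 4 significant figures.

Scale height: H = RT/g = 188.2 × 223 / 3.72 = 11282 m.
Barometric formula: P = P₀ exp(−z/H).
z/H = 6270.0/11282 = 0.55575; exp(−0.55575) = 0.57364.
P = 718.6 × 0.57364 = 412.22 Pa.

P ≈ 412.2 Pa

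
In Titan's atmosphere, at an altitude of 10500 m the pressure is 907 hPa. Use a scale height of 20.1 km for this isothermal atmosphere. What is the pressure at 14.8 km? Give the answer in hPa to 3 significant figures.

Between two levels, P₂ = P₁ exp(−Δz/H) with Δz = z₂ − z₁.
Δz = 14800 − 10500 = 4300.0 m; Δz/H = 4300.0/20100 = 0.21393.
P₂ = 907 × exp(−0.21393) = 907 × 0.80740 = 732.31 hPa.

P ≈ 732 hPa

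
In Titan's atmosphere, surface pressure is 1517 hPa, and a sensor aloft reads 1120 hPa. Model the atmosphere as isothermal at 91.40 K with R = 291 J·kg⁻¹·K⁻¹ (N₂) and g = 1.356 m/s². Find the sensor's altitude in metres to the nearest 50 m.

z ≈ 5950 m

Scale height: H = RT/g = 291 × 91.40 / 1.356 = 19615 m.
Invert the barometric formula: z = H ln(P₀/P).
P₀/P = 1517/1120 = 1.3545; ln(1.3545) = 0.30343.
z = 19615 × 0.30343 = 5951.8 m.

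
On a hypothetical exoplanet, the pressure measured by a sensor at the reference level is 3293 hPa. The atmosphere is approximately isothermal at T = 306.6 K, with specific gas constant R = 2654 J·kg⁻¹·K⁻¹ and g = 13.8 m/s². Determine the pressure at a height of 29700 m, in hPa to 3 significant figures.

P ≈ 1990 hPa

Scale height: H = RT/g = 2654 × 306.6 / 13.8 = 58965 m.
Barometric formula: P = P₀ exp(−z/H).
z/H = 29700/58965 = 0.50369; exp(−0.50369) = 0.60430.
P = 3293 × 0.60430 = 1990.0 hPa.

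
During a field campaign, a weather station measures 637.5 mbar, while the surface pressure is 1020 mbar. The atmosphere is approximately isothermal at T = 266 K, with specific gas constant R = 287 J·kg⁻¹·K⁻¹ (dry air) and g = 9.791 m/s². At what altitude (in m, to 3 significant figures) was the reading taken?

z ≈ 3660 m

Scale height: H = RT/g = 287 × 266 / 9.791 = 7797.2 m.
Invert the barometric formula: z = H ln(P₀/P).
P₀/P = 1020/637.5 = 1.6000; ln(1.6000) = 0.47000.
z = 7797.2 × 0.47000 = 3664.7 m.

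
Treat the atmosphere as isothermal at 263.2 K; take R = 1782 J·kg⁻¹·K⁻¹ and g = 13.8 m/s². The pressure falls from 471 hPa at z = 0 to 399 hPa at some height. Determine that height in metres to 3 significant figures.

z ≈ 5640 m

Scale height: H = RT/g = 1782 × 263.2 / 13.8 = 33987 m.
Invert the barometric formula: z = H ln(P₀/P).
P₀/P = 471/399 = 1.1805; ln(1.1805) = 0.16594.
z = 33987 × 0.16594 = 5639.8 m.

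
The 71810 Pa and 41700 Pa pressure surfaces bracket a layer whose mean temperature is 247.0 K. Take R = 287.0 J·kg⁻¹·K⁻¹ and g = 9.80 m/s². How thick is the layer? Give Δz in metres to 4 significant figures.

Δz ≈ 3932 m

Hypsometric equation: Δz = (R T̄/g) ln(P₁/P₂).
R T̄/g = 287.0 × 247.0 / 9.80 = 7233.6 m.
ln(71810/41700) = ln(1.7221) = 0.54354.
Δz = 7233.6 × 0.54354 = 3931.8 m.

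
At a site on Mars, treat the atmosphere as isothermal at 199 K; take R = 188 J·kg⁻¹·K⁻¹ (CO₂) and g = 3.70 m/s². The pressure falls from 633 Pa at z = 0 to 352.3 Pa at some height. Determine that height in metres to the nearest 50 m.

Scale height: H = RT/g = 188 × 199 / 3.70 = 10111 m.
Invert the barometric formula: z = H ln(P₀/P).
P₀/P = 633/352.3 = 1.7968; ln(1.7968) = 0.58601.
z = 10111 × 0.58601 = 5925.1 m.

z ≈ 5950 m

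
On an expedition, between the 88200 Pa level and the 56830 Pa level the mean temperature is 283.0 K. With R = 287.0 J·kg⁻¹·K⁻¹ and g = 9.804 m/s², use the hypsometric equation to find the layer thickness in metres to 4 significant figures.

Hypsometric equation: Δz = (R T̄/g) ln(P₁/P₂).
R T̄/g = 287.0 × 283.0 / 9.804 = 8284.5 m.
ln(88200/56830) = ln(1.5520) = 0.43954.
Δz = 8284.5 × 0.43954 = 3641.4 m.

Δz ≈ 3641 m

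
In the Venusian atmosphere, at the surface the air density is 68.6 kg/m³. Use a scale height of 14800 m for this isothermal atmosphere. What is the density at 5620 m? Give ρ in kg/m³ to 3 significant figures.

In an isothermal atmosphere, density decays like pressure: ρ = ρ₀ exp(−z/H).
z/H = 5620.0/14800 = 0.37973; exp(−0.37973) = 0.68405.
ρ = 68.6 × 0.68405 = 46.926 kg/m³.

ρ ≈ 46.9 kg/m³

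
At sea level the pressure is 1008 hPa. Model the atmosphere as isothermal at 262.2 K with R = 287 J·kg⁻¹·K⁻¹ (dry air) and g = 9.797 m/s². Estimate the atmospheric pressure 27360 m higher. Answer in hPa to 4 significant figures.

Scale height: H = RT/g = 287 × 262.2 / 9.797 = 7681.1 m.
Barometric formula: P = P₀ exp(−z/H).
z/H = 27360/7681.1 = 3.5620; exp(−3.5620) = 0.028382.
P = 1008 × 0.028382 = 28.609 hPa.

P ≈ 28.61 hPa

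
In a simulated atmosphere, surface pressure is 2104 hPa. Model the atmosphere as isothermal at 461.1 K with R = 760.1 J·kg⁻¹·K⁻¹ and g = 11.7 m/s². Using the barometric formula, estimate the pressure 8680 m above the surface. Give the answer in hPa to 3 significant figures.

P ≈ 1570 hPa

Scale height: H = RT/g = 760.1 × 461.1 / 11.7 = 29956 m.
Barometric formula: P = P₀ exp(−z/H).
z/H = 8680.0/29956 = 0.28976; exp(−0.28976) = 0.74844.
P = 2104 × 0.74844 = 1574.7 hPa.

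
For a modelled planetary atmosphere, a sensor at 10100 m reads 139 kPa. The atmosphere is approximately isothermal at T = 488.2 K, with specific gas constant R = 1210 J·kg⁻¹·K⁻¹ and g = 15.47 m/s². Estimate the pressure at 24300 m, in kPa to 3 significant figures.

P ≈ 95.8 kPa

Scale height: H = RT/g = 1210 × 488.2 / 15.47 = 38185 m.
Between two levels, P₂ = P₁ exp(−Δz/H) with Δz = z₂ − z₁.
Δz = 24300 − 10100 = 14200 m; Δz/H = 14200/38185 = 0.37187.
P₂ = 139 × exp(−0.37187) = 139 × 0.68944 = 95.832 kPa.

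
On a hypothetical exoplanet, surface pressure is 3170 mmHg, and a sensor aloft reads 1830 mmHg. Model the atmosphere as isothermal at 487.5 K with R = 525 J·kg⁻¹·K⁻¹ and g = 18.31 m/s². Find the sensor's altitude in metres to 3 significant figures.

Scale height: H = RT/g = 525 × 487.5 / 18.31 = 13978 m.
Invert the barometric formula: z = H ln(P₀/P).
P₀/P = 3170/1830 = 1.7322; ln(1.7322) = 0.54939.
z = 13978 × 0.54939 = 7679.4 m.

z ≈ 7680 m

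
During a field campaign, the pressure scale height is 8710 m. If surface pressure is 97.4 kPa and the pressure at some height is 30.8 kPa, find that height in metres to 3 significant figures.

Invert the barometric formula: z = H ln(P₀/P).
P₀/P = 97.4/30.8 = 3.1623; ln(3.1623) = 1.1513.
z = 8710.0 × 1.1513 = 10028 m.

z ≈ 10000 m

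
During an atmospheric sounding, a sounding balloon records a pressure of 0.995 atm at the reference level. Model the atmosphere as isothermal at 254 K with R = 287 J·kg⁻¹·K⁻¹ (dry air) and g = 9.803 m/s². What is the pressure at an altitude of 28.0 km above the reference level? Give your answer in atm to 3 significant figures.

P ≈ 0.0230 atm

Scale height: H = RT/g = 287 × 254 / 9.803 = 7436.3 m.
Barometric formula: P = P₀ exp(−z/H).
z/H = 28000/7436.3 = 3.7653; exp(−3.7653) = 0.023161.
P = 0.995 × 0.023161 = 0.023045 atm.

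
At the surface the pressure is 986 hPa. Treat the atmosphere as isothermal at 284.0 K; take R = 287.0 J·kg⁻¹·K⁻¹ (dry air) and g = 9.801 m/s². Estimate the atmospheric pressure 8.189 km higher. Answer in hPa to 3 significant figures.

Scale height: H = RT/g = 287.0 × 284.0 / 9.801 = 8316.3 m.
Barometric formula: P = P₀ exp(−z/H).
z/H = 8189.0/8316.3 = 0.98469; exp(−0.98469) = 0.37356.
P = 986 × 0.37356 = 368.33 hPa.

P ≈ 368 hPa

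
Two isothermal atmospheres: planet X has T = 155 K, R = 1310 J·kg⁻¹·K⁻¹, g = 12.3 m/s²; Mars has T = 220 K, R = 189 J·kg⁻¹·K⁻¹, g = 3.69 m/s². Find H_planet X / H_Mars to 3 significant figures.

H = RT/g for each body.
H_planet X = 1310 × 155 / 12.3 = 16508 m.
H_Mars = 189 × 220 / 3.69 = 11268 m.
H_planet X/H_Mars = 16508/11268 = 1.4650.

H_planet X/H_Mars ≈ 1.47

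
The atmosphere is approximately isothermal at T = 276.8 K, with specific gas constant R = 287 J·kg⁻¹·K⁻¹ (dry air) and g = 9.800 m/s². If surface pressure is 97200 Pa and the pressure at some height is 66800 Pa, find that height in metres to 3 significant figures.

Scale height: H = RT/g = 287 × 276.8 / 9.800 = 8106.3 m.
Invert the barometric formula: z = H ln(P₀/P).
P₀/P = 97200/66800 = 1.4551; ln(1.4551) = 0.37507.
z = 8106.3 × 0.37507 = 3040.4 m.

z ≈ 3040 m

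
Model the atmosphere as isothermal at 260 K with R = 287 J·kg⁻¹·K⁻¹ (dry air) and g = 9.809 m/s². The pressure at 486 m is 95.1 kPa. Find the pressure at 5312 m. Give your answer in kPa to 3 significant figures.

Scale height: H = RT/g = 287 × 260 / 9.809 = 7607.3 m.
Between two levels, P₂ = P₁ exp(−Δz/H) with Δz = z₂ − z₁.
Δz = 5312.0 − 486.00 = 4826.0 m; Δz/H = 4826.0/7607.3 = 0.63439.
P₂ = 95.1 × exp(−0.63439) = 95.1 × 0.53026 = 50.428 kPa.

P ≈ 50.4 kPa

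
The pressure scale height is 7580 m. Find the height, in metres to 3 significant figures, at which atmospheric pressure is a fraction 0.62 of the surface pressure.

z ≈ 3620 m

Set P/P₀ = exp(−z/H) = 0.62, so z = −H ln(0.62).
−ln(0.62) = 0.47804; z = 7580.0 × 0.47804 = 3623.5 m.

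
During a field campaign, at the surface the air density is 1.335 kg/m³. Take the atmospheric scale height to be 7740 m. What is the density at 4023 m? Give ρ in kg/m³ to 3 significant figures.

In an isothermal atmosphere, density decays like pressure: ρ = ρ₀ exp(−z/H).
z/H = 4023.0/7740.0 = 0.51977; exp(−0.51977) = 0.59466.
ρ = 1.335 × 0.59466 = 0.79387 kg/m³.

ρ ≈ 0.794 kg/m³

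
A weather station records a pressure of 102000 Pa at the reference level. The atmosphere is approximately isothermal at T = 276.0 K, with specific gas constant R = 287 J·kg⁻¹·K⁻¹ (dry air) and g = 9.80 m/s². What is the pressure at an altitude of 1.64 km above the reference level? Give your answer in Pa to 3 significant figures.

Scale height: H = RT/g = 287 × 276.0 / 9.80 = 8082.9 m.
Barometric formula: P = P₀ exp(−z/H).
z/H = 1640.0/8082.9 = 0.20290; exp(−0.20290) = 0.81636.
P = 102000 × 0.81636 = 83269 Pa.

P ≈ 83300 Pa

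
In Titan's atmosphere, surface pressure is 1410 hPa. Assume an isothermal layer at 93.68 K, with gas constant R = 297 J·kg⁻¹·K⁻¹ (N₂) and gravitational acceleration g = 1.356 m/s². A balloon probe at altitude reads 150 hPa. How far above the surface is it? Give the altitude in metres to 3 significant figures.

Scale height: H = RT/g = 297 × 93.68 / 1.356 = 20518 m.
Invert the barometric formula: z = H ln(P₀/P).
P₀/P = 1410/150 = 9.4000; ln(9.4000) = 2.2407.
z = 20518 × 2.2407 = 45975 m.

z ≈ 46000 m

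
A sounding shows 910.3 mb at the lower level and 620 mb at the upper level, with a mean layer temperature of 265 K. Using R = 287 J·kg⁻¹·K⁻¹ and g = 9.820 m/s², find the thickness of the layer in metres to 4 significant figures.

Δz ≈ 2974 m

Hypsometric equation: Δz = (R T̄/g) ln(P₁/P₂).
R T̄/g = 287 × 265 / 9.820 = 7744.9 m.
ln(910.3/620) = ln(1.4682) = 0.38404.
Δz = 7744.9 × 0.38404 = 2974.4 m.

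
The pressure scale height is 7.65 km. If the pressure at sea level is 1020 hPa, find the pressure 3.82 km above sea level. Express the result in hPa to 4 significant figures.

P ≈ 619.1 hPa

Barometric formula: P = P₀ exp(−z/H).
z/H = 3820.0/7650.0 = 0.49935; exp(−0.49935) = 0.60693.
P = 1020 × 0.60693 = 619.07 hPa.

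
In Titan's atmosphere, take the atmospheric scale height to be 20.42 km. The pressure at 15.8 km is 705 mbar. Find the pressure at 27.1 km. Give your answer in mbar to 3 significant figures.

Between two levels, P₂ = P₁ exp(−Δz/H) with Δz = z₂ − z₁.
Δz = 27100 − 15800 = 11300 m; Δz/H = 11300/20420 = 0.55338.
P₂ = 705 × exp(−0.55338) = 705 × 0.57500 = 405.37 mbar.

P ≈ 405 mbar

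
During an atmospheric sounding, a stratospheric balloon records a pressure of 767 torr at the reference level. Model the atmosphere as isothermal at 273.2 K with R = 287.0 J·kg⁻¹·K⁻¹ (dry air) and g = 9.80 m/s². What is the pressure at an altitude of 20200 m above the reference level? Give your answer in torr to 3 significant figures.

P ≈ 61.4 torr

Scale height: H = RT/g = 287.0 × 273.2 / 9.80 = 8000.9 m.
Barometric formula: P = P₀ exp(−z/H).
z/H = 20200/8000.9 = 2.5247; exp(−2.5247) = 0.080082.
P = 767 × 0.080082 = 61.423 torr.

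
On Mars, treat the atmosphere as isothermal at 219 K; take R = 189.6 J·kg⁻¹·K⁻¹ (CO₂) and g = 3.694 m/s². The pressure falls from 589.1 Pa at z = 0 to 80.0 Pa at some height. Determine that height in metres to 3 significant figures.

z ≈ 22400 m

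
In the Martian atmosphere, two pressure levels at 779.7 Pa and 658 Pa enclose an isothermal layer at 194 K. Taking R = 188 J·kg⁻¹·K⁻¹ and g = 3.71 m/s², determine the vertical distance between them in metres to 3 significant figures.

Δz ≈ 1670 m

Hypsometric equation: Δz = (R T̄/g) ln(P₁/P₂).
R T̄/g = 188 × 194 / 3.71 = 9830.7 m.
ln(779.7/658) = ln(1.1850) = 0.16974.
Δz = 9830.7 × 0.16974 = 1668.7 m.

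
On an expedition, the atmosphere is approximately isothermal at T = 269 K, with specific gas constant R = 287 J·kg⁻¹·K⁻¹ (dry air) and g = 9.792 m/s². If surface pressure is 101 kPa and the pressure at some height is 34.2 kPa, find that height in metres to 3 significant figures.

z ≈ 8540 m

Scale height: H = RT/g = 287 × 269 / 9.792 = 7884.3 m.
Invert the barometric formula: z = H ln(P₀/P).
P₀/P = 101/34.2 = 2.9532; ln(2.9532) = 1.0829.
z = 7884.3 × 1.0829 = 8537.9 m.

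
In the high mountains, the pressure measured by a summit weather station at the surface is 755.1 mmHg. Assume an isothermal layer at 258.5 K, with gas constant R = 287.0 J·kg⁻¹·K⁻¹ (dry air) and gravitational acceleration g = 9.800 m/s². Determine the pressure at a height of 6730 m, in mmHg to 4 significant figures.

P ≈ 310.4 mmHg

Scale height: H = RT/g = 287.0 × 258.5 / 9.800 = 7570.4 m.
Barometric formula: P = P₀ exp(−z/H).
z/H = 6730.0/7570.4 = 0.88899; exp(−0.88899) = 0.41107.
P = 755.1 × 0.41107 = 310.40 mmHg.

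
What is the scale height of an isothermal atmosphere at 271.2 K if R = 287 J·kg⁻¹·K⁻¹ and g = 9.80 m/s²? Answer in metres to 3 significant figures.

The scale height of an isothermal atmosphere is H = RT/g.
H = 287 × 271.2 / 9.80 = 77834/9.80 = 7942.2 m.

H ≈ 7940 m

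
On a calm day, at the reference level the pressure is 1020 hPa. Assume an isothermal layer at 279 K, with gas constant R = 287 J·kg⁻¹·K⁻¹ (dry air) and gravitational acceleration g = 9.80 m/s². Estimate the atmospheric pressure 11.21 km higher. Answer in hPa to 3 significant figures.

Scale height: H = RT/g = 287 × 279 / 9.80 = 8170.7 m.
Barometric formula: P = P₀ exp(−z/H).
z/H = 11210/8170.7 = 1.3720; exp(−1.3720) = 0.25360.
P = 1020 × 0.25360 = 258.67 hPa.

P ≈ 259 hPa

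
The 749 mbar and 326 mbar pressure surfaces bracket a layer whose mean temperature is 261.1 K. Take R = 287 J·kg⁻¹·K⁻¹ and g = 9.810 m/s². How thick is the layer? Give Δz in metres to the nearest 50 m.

Δz ≈ 6350 m

Hypsometric equation: Δz = (R T̄/g) ln(P₁/P₂).
R T̄/g = 287 × 261.1 / 9.810 = 7638.7 m.
ln(749/326) = ln(2.2975) = 0.83182.
Δz = 7638.7 × 0.83182 = 6354.0 m.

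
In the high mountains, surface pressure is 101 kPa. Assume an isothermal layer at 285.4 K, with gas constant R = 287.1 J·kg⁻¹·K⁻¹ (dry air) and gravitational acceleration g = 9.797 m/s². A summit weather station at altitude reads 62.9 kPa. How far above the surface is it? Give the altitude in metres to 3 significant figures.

Scale height: H = RT/g = 287.1 × 285.4 / 9.797 = 8363.6 m.
Invert the barometric formula: z = H ln(P₀/P).
P₀/P = 101/62.9 = 1.6057; ln(1.6057) = 0.47356.
z = 8363.6 × 0.47356 = 3960.7 m.

z ≈ 3960 m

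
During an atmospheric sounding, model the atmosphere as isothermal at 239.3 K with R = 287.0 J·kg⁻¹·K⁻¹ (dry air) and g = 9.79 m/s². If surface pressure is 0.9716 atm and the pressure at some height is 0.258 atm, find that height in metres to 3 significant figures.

z ≈ 9300 m

Scale height: H = RT/g = 287.0 × 239.3 / 9.79 = 7015.2 m.
Invert the barometric formula: z = H ln(P₀/P).
P₀/P = 0.9716/0.258 = 3.7659; ln(3.7659) = 1.3260.
z = 7015.2 × 1.3260 = 9302.2 m.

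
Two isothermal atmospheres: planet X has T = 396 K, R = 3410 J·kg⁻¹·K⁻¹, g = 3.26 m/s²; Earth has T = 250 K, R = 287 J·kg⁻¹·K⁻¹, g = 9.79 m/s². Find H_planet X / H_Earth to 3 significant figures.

H = RT/g for each body.
H_planet X = 3410 × 396 / 3.26 = 414220 m.
H_Earth = 287 × 250 / 9.79 = 7328.9 m.
H_planet X/H_Earth = 414220/7328.9 = 56.519.

H_planet X/H_Earth ≈ 56.5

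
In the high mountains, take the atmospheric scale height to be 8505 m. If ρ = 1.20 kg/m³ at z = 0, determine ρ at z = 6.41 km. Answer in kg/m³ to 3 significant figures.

ρ ≈ 0.565 kg/m³

In an isothermal atmosphere, density decays like pressure: ρ = ρ₀ exp(−z/H).
z/H = 6410.0/8505.0 = 0.75367; exp(−0.75367) = 0.47064.
ρ = 1.20 × 0.47064 = 0.56477 kg/m³.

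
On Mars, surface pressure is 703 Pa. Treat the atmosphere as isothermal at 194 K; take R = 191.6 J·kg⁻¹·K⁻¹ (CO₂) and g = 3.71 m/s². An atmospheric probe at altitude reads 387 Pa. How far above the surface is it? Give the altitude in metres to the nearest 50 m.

Scale height: H = RT/g = 191.6 × 194 / 3.71 = 10019 m.
Invert the barometric formula: z = H ln(P₀/P).
P₀/P = 703/387 = 1.8165; ln(1.8165) = 0.59691.
z = 10019 × 0.59691 = 5980.4 m.

z ≈ 6000 m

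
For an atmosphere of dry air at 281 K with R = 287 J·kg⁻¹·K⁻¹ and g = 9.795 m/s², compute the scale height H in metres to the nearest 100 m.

The scale height of an isothermal atmosphere is H = RT/g.
H = 287 × 281 / 9.795 = 80647/9.795 = 8233.5 m.

H ≈ 8200 m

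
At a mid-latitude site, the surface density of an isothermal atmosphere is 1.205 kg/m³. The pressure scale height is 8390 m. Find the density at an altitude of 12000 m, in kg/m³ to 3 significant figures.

In an isothermal atmosphere, density decays like pressure: ρ = ρ₀ exp(−z/H).
z/H = 12000/8390.0 = 1.4303; exp(−1.4303) = 0.23924.
ρ = 1.205 × 0.23924 = 0.28828 kg/m³.

ρ ≈ 0.288 kg/m³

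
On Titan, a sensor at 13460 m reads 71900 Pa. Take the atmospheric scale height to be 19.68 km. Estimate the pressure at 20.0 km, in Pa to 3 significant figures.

P ≈ 51600 Pa

Between two levels, P₂ = P₁ exp(−Δz/H) with Δz = z₂ − z₁.
Δz = 20000 − 13460 = 6540.0 m; Δz/H = 6540.0/19680 = 0.33232.
P₂ = 71900 × exp(−0.33232) = 71900 × 0.71726 = 51571 Pa.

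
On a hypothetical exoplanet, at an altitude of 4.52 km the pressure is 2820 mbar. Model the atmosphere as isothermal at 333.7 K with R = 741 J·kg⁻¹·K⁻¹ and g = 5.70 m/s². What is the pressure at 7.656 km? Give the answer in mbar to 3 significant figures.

Scale height: H = RT/g = 741 × 333.7 / 5.70 = 43381 m.
Between two levels, P₂ = P₁ exp(−Δz/H) with Δz = z₂ − z₁.
Δz = 7656.0 − 4520.0 = 3136.0 m; Δz/H = 3136.0/43381 = 0.072290.
P₂ = 2820 × exp(−0.072290) = 2820 × 0.93026 = 2623.3 mbar.

P ≈ 2620 mbar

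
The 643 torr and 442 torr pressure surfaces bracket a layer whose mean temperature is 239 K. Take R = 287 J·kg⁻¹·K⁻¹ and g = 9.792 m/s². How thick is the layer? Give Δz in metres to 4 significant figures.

Δz ≈ 2626 m

Hypsometric equation: Δz = (R T̄/g) ln(P₁/P₂).
R T̄/g = 287 × 239 / 9.792 = 7005.0 m.
ln(643/442) = ln(1.4548) = 0.37487.
Δz = 7005.0 × 0.37487 = 2626.0 m.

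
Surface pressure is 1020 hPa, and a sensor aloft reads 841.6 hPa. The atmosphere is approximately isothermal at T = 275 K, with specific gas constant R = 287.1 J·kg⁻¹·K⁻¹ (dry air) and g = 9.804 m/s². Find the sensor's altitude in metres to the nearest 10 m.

z ≈ 1550 m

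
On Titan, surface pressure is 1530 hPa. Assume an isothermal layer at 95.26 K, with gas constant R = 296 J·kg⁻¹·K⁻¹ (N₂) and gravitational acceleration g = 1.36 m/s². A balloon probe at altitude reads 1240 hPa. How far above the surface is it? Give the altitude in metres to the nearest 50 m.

Scale height: H = RT/g = 296 × 95.26 / 1.36 = 20733 m.
Invert the barometric formula: z = H ln(P₀/P).
P₀/P = 1530/1240 = 1.2339; ln(1.2339) = 0.21018.
z = 20733 × 0.21018 = 4357.7 m.

z ≈ 4350 m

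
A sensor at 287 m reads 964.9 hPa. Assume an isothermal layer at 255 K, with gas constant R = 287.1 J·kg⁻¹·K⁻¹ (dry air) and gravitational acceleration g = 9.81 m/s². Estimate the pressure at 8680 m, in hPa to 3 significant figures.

Scale height: H = RT/g = 287.1 × 255 / 9.81 = 7462.8 m.
Between two levels, P₂ = P₁ exp(−Δz/H) with Δz = z₂ − z₁.
Δz = 8680.0 − 287.00 = 8393.0 m; Δz/H = 8393.0/7462.8 = 1.1246.
P₂ = 964.9 × exp(−1.1246) = 964.9 × 0.32478 = 313.38 hPa.

P ≈ 313 hPa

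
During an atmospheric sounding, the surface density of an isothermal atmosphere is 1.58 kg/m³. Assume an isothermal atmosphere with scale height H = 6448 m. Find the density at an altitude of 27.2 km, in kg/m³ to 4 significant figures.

ρ ≈ 0.02326 kg/m³

In an isothermal atmosphere, density decays like pressure: ρ = ρ₀ exp(−z/H).
z/H = 27200/6448.0 = 4.2184; exp(−4.2184) = 0.014722.
ρ = 1.58 × 0.014722 = 0.023261 kg/m³.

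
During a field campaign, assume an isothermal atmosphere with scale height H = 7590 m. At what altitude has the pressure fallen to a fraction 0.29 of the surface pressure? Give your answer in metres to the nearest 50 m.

z ≈ 9400 m

Set P/P₀ = exp(−z/H) = 0.29, so z = −H ln(0.29).
−ln(0.29) = 1.2379; z = 7590.0 × 1.2379 = 9395.7 m.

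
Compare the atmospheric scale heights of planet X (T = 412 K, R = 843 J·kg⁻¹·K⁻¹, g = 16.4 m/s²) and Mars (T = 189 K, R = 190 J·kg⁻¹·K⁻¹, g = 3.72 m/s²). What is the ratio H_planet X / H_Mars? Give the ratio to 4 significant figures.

H = RT/g for each body.
H_planet X = 843 × 412 / 16.4 = 21178 m.
H_Mars = 190 × 189 / 3.72 = 9653.2 m.
H_planet X/H_Mars = 21178/9653.2 = 2.1939.

H_planet X/H_Mars ≈ 2.194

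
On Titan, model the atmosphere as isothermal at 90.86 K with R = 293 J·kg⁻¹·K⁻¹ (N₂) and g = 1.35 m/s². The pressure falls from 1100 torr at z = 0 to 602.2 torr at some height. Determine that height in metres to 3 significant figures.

Scale height: H = RT/g = 293 × 90.86 / 1.35 = 19720 m.
Invert the barometric formula: z = H ln(P₀/P).
P₀/P = 1100/602.2 = 1.8266; ln(1.8266) = 0.60246.
z = 19720 × 0.60246 = 11881 m.

z ≈ 11900 m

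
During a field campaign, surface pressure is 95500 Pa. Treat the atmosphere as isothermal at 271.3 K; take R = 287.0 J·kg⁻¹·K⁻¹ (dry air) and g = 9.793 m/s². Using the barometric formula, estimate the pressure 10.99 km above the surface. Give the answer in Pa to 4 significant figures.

Scale height: H = RT/g = 287.0 × 271.3 / 9.793 = 7950.9 m.
Barometric formula: P = P₀ exp(−z/H).
z/H = 10990/7950.9 = 1.3822; exp(−1.3822) = 0.25103.
P = 95500 × 0.25103 = 23973 Pa.

P ≈ 23970 Pa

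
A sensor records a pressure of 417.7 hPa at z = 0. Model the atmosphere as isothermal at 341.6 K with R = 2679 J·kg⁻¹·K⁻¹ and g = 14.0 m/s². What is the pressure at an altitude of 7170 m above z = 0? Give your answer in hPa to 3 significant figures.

Scale height: H = RT/g = 2679 × 341.6 / 14.0 = 65368 m.
Barometric formula: P = P₀ exp(−z/H).
z/H = 7170.0/65368 = 0.10969; exp(−0.10969) = 0.89611.
P = 417.7 × 0.89611 = 374.31 hPa.

P ≈ 374 hPa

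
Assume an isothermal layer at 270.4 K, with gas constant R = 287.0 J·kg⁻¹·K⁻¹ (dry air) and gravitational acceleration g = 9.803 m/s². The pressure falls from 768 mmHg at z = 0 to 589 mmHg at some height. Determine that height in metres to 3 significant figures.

Scale height: H = RT/g = 287.0 × 270.4 / 9.803 = 7916.4 m.
Invert the barometric formula: z = H ln(P₀/P).
P₀/P = 768/589 = 1.3039; ln(1.3039) = 0.26536.
z = 7916.4 × 0.26536 = 2100.7 m.

z ≈ 2100 m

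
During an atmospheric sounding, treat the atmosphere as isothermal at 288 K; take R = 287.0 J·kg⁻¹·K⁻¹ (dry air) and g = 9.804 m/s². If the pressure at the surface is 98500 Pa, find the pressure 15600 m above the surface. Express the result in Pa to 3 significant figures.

Scale height: H = RT/g = 287.0 × 288 / 9.804 = 8430.8 m.
Barometric formula: P = P₀ exp(−z/H).
z/H = 15600/8430.8 = 1.8504; exp(−1.8504) = 0.15717.
P = 98500 × 0.15717 = 15481 Pa.

P ≈ 15500 Pa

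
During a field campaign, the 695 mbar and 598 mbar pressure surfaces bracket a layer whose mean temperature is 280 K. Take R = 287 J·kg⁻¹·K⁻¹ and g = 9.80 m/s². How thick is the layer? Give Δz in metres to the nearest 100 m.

Δz ≈ 1200 m

Hypsometric equation: Δz = (R T̄/g) ln(P₁/P₂).
R T̄/g = 287 × 280 / 9.80 = 8200.0 m.
ln(695/598) = ln(1.1622) = 0.15031.
Δz = 8200.0 × 0.15031 = 1232.5 m.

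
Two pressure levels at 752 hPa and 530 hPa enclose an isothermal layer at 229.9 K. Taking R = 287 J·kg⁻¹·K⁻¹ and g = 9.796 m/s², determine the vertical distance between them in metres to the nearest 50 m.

Hypsometric equation: Δz = (R T̄/g) ln(P₁/P₂).
R T̄/g = 287 × 229.9 / 9.796 = 6735.5 m.
ln(752/530) = ln(1.4189) = 0.34988.
Δz = 6735.5 × 0.34988 = 2356.6 m.

Δz ≈ 2350 m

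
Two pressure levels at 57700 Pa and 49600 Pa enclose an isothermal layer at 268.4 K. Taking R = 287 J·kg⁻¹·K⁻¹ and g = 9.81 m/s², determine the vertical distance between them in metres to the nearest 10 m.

Hypsometric equation: Δz = (R T̄/g) ln(P₁/P₂).
R T̄/g = 287 × 268.4 / 9.81 = 7852.3 m.
ln(57700/49600) = ln(1.1633) = 0.15126.
Δz = 7852.3 × 0.15126 = 1187.7 m.

Δz ≈ 1190 m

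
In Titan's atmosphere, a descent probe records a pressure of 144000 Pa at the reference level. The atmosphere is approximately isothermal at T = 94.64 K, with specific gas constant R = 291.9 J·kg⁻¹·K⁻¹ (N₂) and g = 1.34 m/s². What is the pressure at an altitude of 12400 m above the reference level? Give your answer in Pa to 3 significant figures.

P ≈ 78900 Pa

Scale height: H = RT/g = 291.9 × 94.64 / 1.34 = 20616 m.
Barometric formula: P = P₀ exp(−z/H).
z/H = 12400/20616 = 0.60147; exp(−0.60147) = 0.54801.
P = 144000 × 0.54801 = 78913 Pa.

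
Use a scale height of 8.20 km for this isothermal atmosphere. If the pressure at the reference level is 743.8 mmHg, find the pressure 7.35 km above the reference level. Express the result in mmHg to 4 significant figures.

Barometric formula: P = P₀ exp(−z/H).
z/H = 7350.0/8200.0 = 0.89634; exp(−0.89634) = 0.40806.
P = 743.8 × 0.40806 = 303.52 mmHg.

P ≈ 303.5 mmHg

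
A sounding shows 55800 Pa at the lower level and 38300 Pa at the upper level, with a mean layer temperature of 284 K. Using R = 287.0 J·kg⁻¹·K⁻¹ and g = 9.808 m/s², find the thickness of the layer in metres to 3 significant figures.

Δz ≈ 3130 m

Hypsometric equation: Δz = (R T̄/g) ln(P₁/P₂).
R T̄/g = 287.0 × 284 / 9.808 = 8310.4 m.
ln(55800/38300) = ln(1.4569) = 0.37631.
Δz = 8310.4 × 0.37631 = 3127.3 m.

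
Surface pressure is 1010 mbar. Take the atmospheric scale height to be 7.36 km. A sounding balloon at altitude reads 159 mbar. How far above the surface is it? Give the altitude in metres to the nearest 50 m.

Invert the barometric formula: z = H ln(P₀/P).
P₀/P = 1010/159 = 6.3522; ln(6.3522) = 1.8488.
z = 7360.0 × 1.8488 = 13607 m.

z ≈ 13600 m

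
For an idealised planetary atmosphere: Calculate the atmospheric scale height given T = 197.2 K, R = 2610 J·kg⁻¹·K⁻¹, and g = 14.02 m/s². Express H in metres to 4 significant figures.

The scale height of an isothermal atmosphere is H = RT/g.
H = 2610 × 197.2 / 14.02 = 514690/14.02 = 36711 m.

H ≈ 36710 m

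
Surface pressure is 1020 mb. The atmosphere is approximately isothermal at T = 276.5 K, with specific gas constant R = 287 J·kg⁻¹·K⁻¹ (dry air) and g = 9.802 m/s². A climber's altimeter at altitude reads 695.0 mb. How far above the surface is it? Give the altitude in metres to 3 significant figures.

Scale height: H = RT/g = 287 × 276.5 / 9.802 = 8095.8 m.
Invert the barometric formula: z = H ln(P₀/P).
P₀/P = 1020/695.0 = 1.4676; ln(1.4676) = 0.38363.
z = 8095.8 × 0.38363 = 3105.8 m.

z ≈ 3110 m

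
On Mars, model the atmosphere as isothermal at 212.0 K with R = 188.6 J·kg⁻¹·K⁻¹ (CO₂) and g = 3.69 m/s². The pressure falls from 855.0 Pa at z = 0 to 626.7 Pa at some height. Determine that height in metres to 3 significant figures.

Scale height: H = RT/g = 188.6 × 212.0 / 3.69 = 10836 m.
Invert the barometric formula: z = H ln(P₀/P).
P₀/P = 855.0/626.7 = 1.3643; ln(1.3643) = 0.31064.
z = 10836 × 0.31064 = 3366.1 m.

z ≈ 3370 m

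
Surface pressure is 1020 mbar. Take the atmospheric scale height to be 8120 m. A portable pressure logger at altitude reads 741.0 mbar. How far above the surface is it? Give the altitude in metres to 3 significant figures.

z ≈ 2590 m

Invert the barometric formula: z = H ln(P₀/P).
P₀/P = 1020/741.0 = 1.3765; ln(1.3765) = 0.31954.
z = 8120.0 × 0.31954 = 2594.7 m.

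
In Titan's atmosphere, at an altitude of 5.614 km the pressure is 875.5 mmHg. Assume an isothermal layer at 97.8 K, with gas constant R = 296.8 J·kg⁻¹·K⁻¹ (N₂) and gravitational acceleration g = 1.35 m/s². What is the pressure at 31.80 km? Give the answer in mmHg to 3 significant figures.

P ≈ 259 mmHg

Scale height: H = RT/g = 296.8 × 97.8 / 1.35 = 21502 m.
Between two levels, P₂ = P₁ exp(−Δz/H) with Δz = z₂ − z₁.
Δz = 31800 − 5614.0 = 26186 m; Δz/H = 26186/21502 = 1.2178.
P₂ = 875.5 × exp(−1.2178) = 875.5 × 0.29588 = 259.04 mmHg.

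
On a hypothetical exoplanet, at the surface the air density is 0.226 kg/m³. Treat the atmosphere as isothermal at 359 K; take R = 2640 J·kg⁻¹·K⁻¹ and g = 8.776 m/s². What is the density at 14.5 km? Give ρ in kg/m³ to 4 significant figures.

ρ ≈ 0.1976 kg/m³

Scale height: H = RT/g = 2640 × 359 / 8.776 = 107990 m.
In an isothermal atmosphere, density decays like pressure: ρ = ρ₀ exp(−z/H).
z/H = 14500/107990 = 0.13427; exp(−0.13427) = 0.87435.
ρ = 0.226 × 0.87435 = 0.19760 kg/m³.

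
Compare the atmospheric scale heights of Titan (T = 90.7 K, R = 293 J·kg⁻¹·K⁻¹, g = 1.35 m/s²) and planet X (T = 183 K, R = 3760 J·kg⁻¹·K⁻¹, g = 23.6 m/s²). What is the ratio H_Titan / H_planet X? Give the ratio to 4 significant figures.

H = RT/g for each body.
H_Titan = 293 × 90.7 / 1.35 = 19685 m.
H_planet X = 3760 × 183 / 23.6 = 29156 m.
H_Titan/H_planet X = 19685/29156 = 0.67516.

H_Titan/H_planet X ≈ 0.6752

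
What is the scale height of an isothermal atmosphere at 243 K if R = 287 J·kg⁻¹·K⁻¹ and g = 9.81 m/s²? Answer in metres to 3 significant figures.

The scale height of an isothermal atmosphere is H = RT/g.
H = 287 × 243 / 9.81 = 69741/9.81 = 7109.2 m.

H ≈ 7110 m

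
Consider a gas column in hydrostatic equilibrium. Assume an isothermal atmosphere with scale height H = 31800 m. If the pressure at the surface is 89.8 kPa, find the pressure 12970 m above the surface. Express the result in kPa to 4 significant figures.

P ≈ 59.72 kPa

Barometric formula: P = P₀ exp(−z/H).
z/H = 12970/31800 = 0.40786; exp(−0.40786) = 0.66507.
P = 89.8 × 0.66507 = 59.723 kPa.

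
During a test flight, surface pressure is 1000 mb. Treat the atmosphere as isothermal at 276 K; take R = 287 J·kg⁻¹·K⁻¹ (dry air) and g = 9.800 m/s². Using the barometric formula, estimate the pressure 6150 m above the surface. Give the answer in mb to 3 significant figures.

Scale height: H = RT/g = 287 × 276 / 9.800 = 8082.9 m.
Barometric formula: P = P₀ exp(−z/H).
z/H = 6150.0/8082.9 = 0.76087; exp(−0.76087) = 0.46726.
P = 1000 × 0.46726 = 467.26 mb.

P ≈ 467 mb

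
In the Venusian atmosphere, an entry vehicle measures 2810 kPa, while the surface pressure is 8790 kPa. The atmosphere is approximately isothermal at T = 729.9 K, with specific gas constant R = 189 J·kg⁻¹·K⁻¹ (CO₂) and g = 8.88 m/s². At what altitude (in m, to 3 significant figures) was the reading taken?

z ≈ 17700 m

Scale height: H = RT/g = 189 × 729.9 / 8.88 = 15535 m.
Invert the barometric formula: z = H ln(P₀/P).
P₀/P = 8790/2810 = 3.1281; ln(3.1281) = 1.1404.
z = 15535 × 1.1404 = 17716 m.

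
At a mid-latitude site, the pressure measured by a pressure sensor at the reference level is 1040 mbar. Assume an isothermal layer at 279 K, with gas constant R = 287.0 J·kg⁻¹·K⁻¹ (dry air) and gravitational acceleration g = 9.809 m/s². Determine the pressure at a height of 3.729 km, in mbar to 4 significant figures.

P ≈ 658.6 mbar

Scale height: H = RT/g = 287.0 × 279 / 9.809 = 8163.2 m.
Barometric formula: P = P₀ exp(−z/H).
z/H = 3729.0/8163.2 = 0.45681; exp(−0.45681) = 0.63330.
P = 1040 × 0.63330 = 658.63 mbar.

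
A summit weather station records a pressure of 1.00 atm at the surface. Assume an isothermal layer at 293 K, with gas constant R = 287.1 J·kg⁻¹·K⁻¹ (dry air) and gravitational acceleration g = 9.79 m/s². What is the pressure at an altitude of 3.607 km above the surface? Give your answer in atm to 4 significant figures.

Scale height: H = RT/g = 287.1 × 293 / 9.79 = 8592.5 m.
Barometric formula: P = P₀ exp(−z/H).
z/H = 3607.0/8592.5 = 0.41978; exp(−0.41978) = 0.65719.
P = 1.00 × 0.65719 = 0.65719 atm.

P ≈ 0.6572 atm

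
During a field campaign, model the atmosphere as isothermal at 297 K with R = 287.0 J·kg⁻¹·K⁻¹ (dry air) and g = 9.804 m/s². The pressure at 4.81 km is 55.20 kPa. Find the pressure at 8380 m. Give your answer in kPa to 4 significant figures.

Scale height: H = RT/g = 287.0 × 297 / 9.804 = 8694.3 m.
Between two levels, P₂ = P₁ exp(−Δz/H) with Δz = z₂ − z₁.
Δz = 8380.0 − 4810.0 = 3570.0 m; Δz/H = 3570.0/8694.3 = 0.41061.
P₂ = 55.20 × exp(−0.41061) = 55.20 × 0.66325 = 36.611 kPa.

P ≈ 36.61 kPa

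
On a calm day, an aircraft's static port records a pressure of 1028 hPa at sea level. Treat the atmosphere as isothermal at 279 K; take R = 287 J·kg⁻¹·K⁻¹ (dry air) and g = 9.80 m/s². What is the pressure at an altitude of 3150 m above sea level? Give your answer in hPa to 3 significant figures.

P ≈ 699 hPa

Scale height: H = RT/g = 287 × 279 / 9.80 = 8170.7 m.
Barometric formula: P = P₀ exp(−z/H).
z/H = 3150.0/8170.7 = 0.38552; exp(−0.38552) = 0.68010.
P = 1028 × 0.68010 = 699.14 hPa.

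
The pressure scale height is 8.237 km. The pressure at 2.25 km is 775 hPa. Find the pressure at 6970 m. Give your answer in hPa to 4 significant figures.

P ≈ 437.0 hPa

Between two levels, P₂ = P₁ exp(−Δz/H) with Δz = z₂ − z₁.
Δz = 6970.0 − 2250.0 = 4720.0 m; Δz/H = 4720.0/8237.0 = 0.57302.
P₂ = 775 × exp(−0.57302) = 775 × 0.56382 = 436.96 hPa.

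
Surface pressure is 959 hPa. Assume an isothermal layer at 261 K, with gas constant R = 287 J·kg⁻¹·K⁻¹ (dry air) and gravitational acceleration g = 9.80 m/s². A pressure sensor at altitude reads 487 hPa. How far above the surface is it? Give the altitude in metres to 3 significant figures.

Scale height: H = RT/g = 287 × 261 / 9.80 = 7643.6 m.
Invert the barometric formula: z = H ln(P₀/P).
P₀/P = 959/487 = 1.9692; ln(1.9692) = 0.67763.
z = 7643.6 × 0.67763 = 5179.5 m.

z ≈ 5180 m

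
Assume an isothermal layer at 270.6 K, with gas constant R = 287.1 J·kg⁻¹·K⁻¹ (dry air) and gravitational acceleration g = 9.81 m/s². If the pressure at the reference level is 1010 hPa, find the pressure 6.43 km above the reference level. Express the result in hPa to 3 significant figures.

P ≈ 448 hPa

Scale height: H = RT/g = 287.1 × 270.6 / 9.81 = 7919.4 m.
Barometric formula: P = P₀ exp(−z/H).
z/H = 6430.0/7919.4 = 0.81193; exp(−0.81193) = 0.44400.
P = 1010 × 0.44400 = 448.44 hPa.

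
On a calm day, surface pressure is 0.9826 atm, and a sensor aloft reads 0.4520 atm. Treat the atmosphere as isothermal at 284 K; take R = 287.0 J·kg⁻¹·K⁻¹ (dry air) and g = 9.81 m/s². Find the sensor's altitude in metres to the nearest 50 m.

Scale height: H = RT/g = 287.0 × 284 / 9.81 = 8308.7 m.
Invert the barometric formula: z = H ln(P₀/P).
P₀/P = 0.9826/0.4520 = 2.1739; ln(2.1739) = 0.77652.
z = 8308.7 × 0.77652 = 6451.9 m.

z ≈ 6450 m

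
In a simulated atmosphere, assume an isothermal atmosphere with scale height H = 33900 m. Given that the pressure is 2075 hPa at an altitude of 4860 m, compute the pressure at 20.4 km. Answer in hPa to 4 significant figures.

Between two levels, P₂ = P₁ exp(−Δz/H) with Δz = z₂ − z₁.
Δz = 20400 − 4860.0 = 15540 m; Δz/H = 15540/33900 = 0.45841.
P₂ = 2075 × exp(−0.45841) = 2075 × 0.63229 = 1312.0 hPa.

P ≈ 1312 hPa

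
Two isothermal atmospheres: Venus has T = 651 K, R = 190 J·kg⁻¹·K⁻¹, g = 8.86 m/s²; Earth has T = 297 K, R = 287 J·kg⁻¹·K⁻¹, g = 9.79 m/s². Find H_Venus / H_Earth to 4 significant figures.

H_Venus/H_Earth ≈ 1.603

H = RT/g for each body.
H_Venus = 190 × 651 / 8.86 = 13960 m.
H_Earth = 287 × 297 / 9.79 = 8706.7 m.
H_Venus/H_Earth = 13960/8706.7 = 1.6034.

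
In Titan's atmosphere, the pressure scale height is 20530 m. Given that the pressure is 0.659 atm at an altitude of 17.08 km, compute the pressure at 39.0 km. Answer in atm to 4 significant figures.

Between two levels, P₂ = P₁ exp(−Δz/H) with Δz = z₂ − z₁.
Δz = 39000 − 17080 = 21920 m; Δz/H = 21920/20530 = 1.0677.
P₂ = 0.659 × exp(−1.0677) = 0.659 × 0.34380 = 0.22656 atm.

P ≈ 0.2266 atm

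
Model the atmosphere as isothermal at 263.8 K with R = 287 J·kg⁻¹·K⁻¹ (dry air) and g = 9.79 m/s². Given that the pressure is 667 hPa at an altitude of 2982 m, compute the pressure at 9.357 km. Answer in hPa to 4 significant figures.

P ≈ 292.5 hPa

Scale height: H = RT/g = 287 × 263.8 / 9.79 = 7733.5 m.
Between two levels, P₂ = P₁ exp(−Δz/H) with Δz = z₂ − z₁.
Δz = 9357.0 − 2982.0 = 6375.0 m; Δz/H = 6375.0/7733.5 = 0.82434.
P₂ = 667 × exp(−0.82434) = 667 × 0.43852 = 292.49 hPa.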